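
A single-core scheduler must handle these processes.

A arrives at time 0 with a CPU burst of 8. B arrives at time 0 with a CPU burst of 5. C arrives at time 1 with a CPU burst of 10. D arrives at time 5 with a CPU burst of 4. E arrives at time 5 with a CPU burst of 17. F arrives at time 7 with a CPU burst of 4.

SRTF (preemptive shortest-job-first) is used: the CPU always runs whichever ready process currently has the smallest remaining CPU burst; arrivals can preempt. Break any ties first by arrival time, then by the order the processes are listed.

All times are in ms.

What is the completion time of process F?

13

Schedule: | B 0-5 | D 5-9 | F 9-13 | A 13-21 | C 21-31 | E 31-48 |
Completion: A=21  B=5  C=31  D=9  E=48  F=13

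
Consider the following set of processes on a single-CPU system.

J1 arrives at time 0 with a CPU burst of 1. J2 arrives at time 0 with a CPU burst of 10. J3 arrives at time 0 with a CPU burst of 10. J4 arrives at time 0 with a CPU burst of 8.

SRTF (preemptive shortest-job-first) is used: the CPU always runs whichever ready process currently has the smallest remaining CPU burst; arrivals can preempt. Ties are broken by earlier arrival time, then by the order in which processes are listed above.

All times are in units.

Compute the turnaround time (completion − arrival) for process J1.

1

Timeline: | J1 0-1 | J4 1-9 | J2 9-19 | J3 19-29 |
Completion: J1=1  J2=19  J3=29  J4=9
Turnaround (C−A): J1=1  J2=19  J3=29  J4=9
Turnaround(J1) = completion − arrival = 1 − 0 = 1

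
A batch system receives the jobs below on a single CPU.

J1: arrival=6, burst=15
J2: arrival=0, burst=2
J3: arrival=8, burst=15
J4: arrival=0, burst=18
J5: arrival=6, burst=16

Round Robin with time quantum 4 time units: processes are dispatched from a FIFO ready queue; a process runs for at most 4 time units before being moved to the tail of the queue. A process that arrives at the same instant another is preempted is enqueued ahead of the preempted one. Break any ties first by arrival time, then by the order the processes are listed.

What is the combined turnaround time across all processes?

Timeline: | J2 0-2 | J4 2-6 | J1 6-10 | J5 10-14 | J4 14-18 | J3 18-22 | J1 22-26 | J5 26-30 | J4 30-34 | J3 34-38 | J1 38-42 | J5 42-46 | J4 46-50 | J3 50-54 | J1 54-57 | J5 57-61 | J4 61-63 | J3 63-66 |
Completion: J1=57  J2=2  J3=66  J4=63  J5=61
Turnaround (C−A): J1=51  J2=2  J3=58  J4=63  J5=55
Turnaround = completion − arrival: J1=51, J2=2, J3=58, J4=63, J5=55
Total turnaround = 51 + 2 + 58 + 63 + 55 = 229

229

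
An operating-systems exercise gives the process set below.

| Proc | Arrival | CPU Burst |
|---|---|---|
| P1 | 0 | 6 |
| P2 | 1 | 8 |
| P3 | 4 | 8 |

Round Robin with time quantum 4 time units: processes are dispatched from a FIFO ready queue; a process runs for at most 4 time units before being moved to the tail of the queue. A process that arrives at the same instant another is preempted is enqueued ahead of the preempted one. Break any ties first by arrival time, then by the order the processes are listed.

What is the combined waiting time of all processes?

27

Gantt: | P1 0-4 | P2 4-8 | P3 8-12 | P1 12-14 | P2 14-18 | P3 18-22 |
Completion: P1=14  P2=18  P3=22
Turnaround (C−A): P1=14  P2=17  P3=18
Waiting = turnaround − burst: P1=8, P2=9, P3=10
Total waiting = 8 + 9 + 10 = 27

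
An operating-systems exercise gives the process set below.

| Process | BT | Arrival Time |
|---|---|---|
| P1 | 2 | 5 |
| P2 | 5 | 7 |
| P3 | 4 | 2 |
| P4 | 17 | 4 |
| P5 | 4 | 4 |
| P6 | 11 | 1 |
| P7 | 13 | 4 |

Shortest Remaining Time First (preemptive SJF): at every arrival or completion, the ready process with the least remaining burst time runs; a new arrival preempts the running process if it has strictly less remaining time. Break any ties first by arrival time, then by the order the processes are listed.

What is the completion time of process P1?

Schedule: | idle 0-1 | P6 1-2 | P3 2-6 | P1 6-8 | P5 8-12 | P2 12-17 | P6 17-27 | P7 27-40 | P4 40-57 |
Completion: P1=8  P2=17  P3=6  P4=57  P5=12  P6=27  P7=40
Turnaround (C−A): P1=3  P2=10  P3=4  P4=53  P5=8  P6=26  P7=36

8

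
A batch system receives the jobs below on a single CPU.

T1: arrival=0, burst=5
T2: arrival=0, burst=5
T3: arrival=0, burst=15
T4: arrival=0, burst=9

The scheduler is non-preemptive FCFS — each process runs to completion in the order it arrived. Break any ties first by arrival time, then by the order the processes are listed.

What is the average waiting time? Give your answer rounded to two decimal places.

Timeline: | T1 0-5 | T2 5-10 | T3 10-25 | T4 25-34 |
Completion: T1=5  T2=10  T3=25  T4=34
Turnaround (C−A): T1=5  T2=10  T3=25  T4=34
Waiting times: T1=0, T2=5, T3=10, T4=25
Average waiting = (0+5+10+25) / 4 = 40/4 = 10.00

10.00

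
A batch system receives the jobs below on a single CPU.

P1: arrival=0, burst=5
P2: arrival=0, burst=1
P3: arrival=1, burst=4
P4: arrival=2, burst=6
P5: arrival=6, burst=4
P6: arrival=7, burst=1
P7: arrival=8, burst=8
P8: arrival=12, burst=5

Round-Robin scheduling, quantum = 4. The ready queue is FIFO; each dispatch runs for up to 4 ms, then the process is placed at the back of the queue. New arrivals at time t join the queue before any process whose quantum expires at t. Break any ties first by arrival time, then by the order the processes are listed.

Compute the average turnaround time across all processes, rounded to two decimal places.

15.63

Gantt: | P1 0-4 | P2 4-5 | P3 5-9 | P4 9-13 | P1 13-14 | P5 14-18 | P6 18-19 | P7 19-23 | P8 23-27 | P4 27-29 | P7 29-33 | P8 33-34 |
Completion: P1=14  P2=5  P3=9  P4=29  P5=18  P6=19  P7=33  P8=34
Turnaround times: P1=14, P2=5, P3=8, P4=27, P5=12, P6=12, P7=25, P8=22
Average turnaround = (14+5+8+27+12+12+25+22) / 8 = 125/8 = 15.63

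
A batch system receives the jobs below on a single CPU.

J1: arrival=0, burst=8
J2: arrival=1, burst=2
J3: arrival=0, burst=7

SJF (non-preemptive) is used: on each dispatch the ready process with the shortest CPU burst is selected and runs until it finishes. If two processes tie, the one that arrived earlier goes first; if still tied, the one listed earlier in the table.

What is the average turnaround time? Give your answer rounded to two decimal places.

Timeline: | J3 0-7 | J2 7-9 | J1 9-17 |
Completion: J1=17  J2=9  J3=7
Turnaround times: J1=17, J2=8, J3=7
Average turnaround = (17+8+7) / 3 = 32/3 = 10.67

10.67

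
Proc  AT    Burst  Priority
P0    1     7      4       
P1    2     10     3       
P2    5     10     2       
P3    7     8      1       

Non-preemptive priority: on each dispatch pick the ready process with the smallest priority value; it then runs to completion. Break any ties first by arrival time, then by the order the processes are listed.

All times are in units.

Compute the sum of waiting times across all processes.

Gantt: | idle 0-1 | P0 1-8 | P3 8-16 | P2 16-26 | P1 26-36 |
Completion: P0=8  P1=36  P2=26  P3=16
Turnaround (C−A): P0=7  P1=34  P2=21  P3=9
Waiting = turnaround − burst: P0=0, P1=24, P2=11, P3=1
Total waiting = 0 + 24 + 11 + 1 = 36

36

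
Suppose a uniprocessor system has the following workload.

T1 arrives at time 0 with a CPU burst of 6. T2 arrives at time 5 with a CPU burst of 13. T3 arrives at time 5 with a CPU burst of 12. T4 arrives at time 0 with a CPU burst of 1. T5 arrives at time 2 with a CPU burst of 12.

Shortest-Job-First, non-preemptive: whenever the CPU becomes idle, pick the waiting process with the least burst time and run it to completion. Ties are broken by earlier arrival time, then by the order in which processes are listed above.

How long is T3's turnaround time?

26

Timeline: | T4 0-1 | T1 1-7 | T5 7-19 | T3 19-31 | T2 31-44 |
Completion: T1=7  T2=44  T3=31  T4=1  T5=19
Turnaround (C−A): T1=7  T2=39  T3=26  T4=1  T5=17
Turnaround(T3) = completion − arrival = 31 − 5 = 26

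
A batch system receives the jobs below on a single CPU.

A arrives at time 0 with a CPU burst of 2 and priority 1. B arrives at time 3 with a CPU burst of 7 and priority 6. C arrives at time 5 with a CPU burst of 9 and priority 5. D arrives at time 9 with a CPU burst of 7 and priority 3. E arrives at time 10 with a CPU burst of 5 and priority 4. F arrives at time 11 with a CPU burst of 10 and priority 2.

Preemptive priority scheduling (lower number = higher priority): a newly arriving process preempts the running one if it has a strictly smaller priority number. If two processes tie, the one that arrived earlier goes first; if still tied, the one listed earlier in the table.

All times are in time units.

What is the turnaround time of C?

31

Schedule: | A 0-2 | idle 2-3 | B 3-5 | C 5-9 | D 9-11 | F 11-21 | D 21-26 | E 26-31 | C 31-36 | B 36-41 |
Completion: A=2  B=41  C=36  D=26  E=31  F=21
Turnaround (C−A): A=2  B=38  C=31  D=17  E=21  F=10
Turnaround(C) = completion − arrival = 36 − 5 = 31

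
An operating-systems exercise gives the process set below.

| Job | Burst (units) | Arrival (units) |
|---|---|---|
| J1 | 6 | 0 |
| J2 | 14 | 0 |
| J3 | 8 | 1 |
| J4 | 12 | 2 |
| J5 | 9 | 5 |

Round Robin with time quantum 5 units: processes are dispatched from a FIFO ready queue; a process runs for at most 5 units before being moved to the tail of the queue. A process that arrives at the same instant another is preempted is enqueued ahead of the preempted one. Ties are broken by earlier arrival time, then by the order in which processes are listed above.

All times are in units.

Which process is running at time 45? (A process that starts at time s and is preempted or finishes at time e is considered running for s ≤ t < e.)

Gantt: | J1 0-5 | J2 5-10 | J3 10-15 | J4 15-20 | J5 20-25 | J1 25-26 | J2 26-31 | J3 31-34 | J4 34-39 | J5 39-43 | J2 43-47 | J4 47-49 |
Completion: J1=26  J2=47  J3=34  J4=49  J5=43
Turnaround (C−A): J1=26  J2=47  J3=33  J4=47  J5=38

J2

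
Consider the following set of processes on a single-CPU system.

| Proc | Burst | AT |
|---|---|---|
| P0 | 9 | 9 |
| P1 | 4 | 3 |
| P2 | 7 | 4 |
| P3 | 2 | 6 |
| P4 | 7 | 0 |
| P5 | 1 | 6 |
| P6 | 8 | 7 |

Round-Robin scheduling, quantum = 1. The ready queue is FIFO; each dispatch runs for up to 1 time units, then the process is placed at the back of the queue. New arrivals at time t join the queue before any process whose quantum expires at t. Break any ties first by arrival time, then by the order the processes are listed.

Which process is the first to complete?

P5

Gantt: | P4 0-3 | P1 3-4 | P4 4-5 | P2 5-6 | P1 6-7 | P4 7-8 | P3 8-9 | P5 9-10 | P2 10-11 | P6 11-12 | P1 12-13 | P4 13-14 | P0 14-15 | P3 15-16 | P2 16-17 | P6 17-18 | P1 18-19 | P4 19-20 | P0 20-21 | P2 21-22 | P6 22-23 | P0 23-24 | P2 24-25 | P6 25-26 | P0 26-27 | P2 27-28 | P6 28-29 | P0 29-30 | P2 30-31 | P6 31-32 | P0 32-33 | P6 33-34 | P0 34-35 | P6 35-36 | P0 36-38 |
Completion: P0=38  P1=19  P2=31  P3=16  P4=20  P5=10  P6=36
Turnaround (C−A): P0=29  P1=16  P2=27  P3=10  P4=20  P5=4  P6=29
Finish order: P5 → P3 → P1 → P4 → P2 → P6 → P0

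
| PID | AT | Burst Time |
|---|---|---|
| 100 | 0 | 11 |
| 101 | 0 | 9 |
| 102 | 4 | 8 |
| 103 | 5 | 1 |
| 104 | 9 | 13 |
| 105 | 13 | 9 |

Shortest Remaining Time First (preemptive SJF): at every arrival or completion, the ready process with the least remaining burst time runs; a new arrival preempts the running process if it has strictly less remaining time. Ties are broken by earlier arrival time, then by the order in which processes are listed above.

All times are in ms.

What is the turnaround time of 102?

14

Timeline: | 101 0-5 | 103 5-6 | 101 6-10 | 102 10-18 | 105 18-27 | 100 27-38 | 104 38-51 |
Completion: 100=38  101=10  102=18  103=6  104=51  105=27
Turnaround (C−A): 100=38  101=10  102=14  103=1  104=42  105=14
Turnaround(102) = completion − arrival = 18 − 4 = 14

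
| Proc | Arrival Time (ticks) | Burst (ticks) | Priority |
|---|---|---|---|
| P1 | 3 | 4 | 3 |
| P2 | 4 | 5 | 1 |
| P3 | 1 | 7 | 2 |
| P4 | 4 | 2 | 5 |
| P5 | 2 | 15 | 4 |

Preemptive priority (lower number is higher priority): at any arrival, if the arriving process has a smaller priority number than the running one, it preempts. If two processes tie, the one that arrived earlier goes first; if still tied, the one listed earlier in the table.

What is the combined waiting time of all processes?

Schedule: | idle 0-1 | P3 1-4 | P2 4-9 | P3 9-13 | P1 13-17 | P5 17-32 | P4 32-34 |
Completion: P1=17  P2=9  P3=13  P4=34  P5=32
Waiting = turnaround − burst: P1=10, P2=0, P3=5, P4=28, P5=15
Total waiting = 10 + 0 + 5 + 28 + 15 = 58

58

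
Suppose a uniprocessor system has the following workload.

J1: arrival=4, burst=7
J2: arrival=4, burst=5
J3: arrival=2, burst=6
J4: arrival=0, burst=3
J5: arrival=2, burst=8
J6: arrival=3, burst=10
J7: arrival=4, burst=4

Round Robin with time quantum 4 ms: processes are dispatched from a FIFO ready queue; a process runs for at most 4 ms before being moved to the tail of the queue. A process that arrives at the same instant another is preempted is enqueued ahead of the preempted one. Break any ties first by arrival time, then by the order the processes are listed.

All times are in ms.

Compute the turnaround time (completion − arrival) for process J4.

3

Timeline: | J4 0-3 | J3 3-7 | J5 7-11 | J6 11-15 | J1 15-19 | J2 19-23 | J7 23-27 | J3 27-29 | J5 29-33 | J6 33-37 | J1 37-40 | J2 40-41 | J6 41-43 |
Completion: J1=40  J2=41  J3=29  J4=3  J5=33  J6=43  J7=27
Turnaround(J4) = completion − arrival = 3 − 0 = 3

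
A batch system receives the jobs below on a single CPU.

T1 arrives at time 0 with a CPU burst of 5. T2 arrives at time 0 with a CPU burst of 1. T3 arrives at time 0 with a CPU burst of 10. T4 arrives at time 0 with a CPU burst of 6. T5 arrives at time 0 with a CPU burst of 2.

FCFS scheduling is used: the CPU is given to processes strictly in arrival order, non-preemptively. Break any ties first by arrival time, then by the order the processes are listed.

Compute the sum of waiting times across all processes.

49

Timeline: | T1 0-5 | T2 5-6 | T3 6-16 | T4 16-22 | T5 22-24 |
Completion: T1=5  T2=6  T3=16  T4=22  T5=24
Waiting = turnaround − burst: T1=0, T2=5, T3=6, T4=16, T5=22
Total waiting = 0 + 5 + 6 + 16 + 22 = 49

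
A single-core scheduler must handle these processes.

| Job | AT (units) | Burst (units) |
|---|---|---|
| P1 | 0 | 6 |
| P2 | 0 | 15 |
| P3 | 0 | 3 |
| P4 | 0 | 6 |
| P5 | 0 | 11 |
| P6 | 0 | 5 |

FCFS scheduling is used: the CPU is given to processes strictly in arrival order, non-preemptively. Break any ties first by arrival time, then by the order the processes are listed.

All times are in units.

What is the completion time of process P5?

Timeline: | P1 0-6 | P2 6-21 | P3 21-24 | P4 24-30 | P5 30-41 | P6 41-46 |
Completion: P1=6  P2=21  P3=24  P4=30  P5=41  P6=46

41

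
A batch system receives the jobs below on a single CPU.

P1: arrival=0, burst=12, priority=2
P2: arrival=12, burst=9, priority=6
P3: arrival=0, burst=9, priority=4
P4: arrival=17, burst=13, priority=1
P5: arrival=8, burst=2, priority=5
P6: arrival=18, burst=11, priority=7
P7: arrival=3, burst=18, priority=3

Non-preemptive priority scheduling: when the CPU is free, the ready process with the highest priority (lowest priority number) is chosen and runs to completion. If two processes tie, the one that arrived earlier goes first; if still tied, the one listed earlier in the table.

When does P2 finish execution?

63

Gantt: | P1 0-12 | P7 12-30 | P4 30-43 | P3 43-52 | P5 52-54 | P2 54-63 | P6 63-74 |
Completion: P1=12  P2=63  P3=52  P4=43  P5=54  P6=74  P7=30
Turnaround (C−A): P1=12  P2=51  P3=52  P4=26  P5=46  P6=56  P7=27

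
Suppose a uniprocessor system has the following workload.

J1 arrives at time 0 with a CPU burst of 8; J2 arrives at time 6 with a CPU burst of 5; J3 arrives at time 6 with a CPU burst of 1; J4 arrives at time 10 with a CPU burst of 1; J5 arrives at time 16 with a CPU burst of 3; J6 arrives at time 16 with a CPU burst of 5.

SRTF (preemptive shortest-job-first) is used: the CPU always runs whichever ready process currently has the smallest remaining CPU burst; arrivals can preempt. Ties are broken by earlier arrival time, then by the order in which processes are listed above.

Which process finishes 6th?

J6

Schedule: | J1 0-6 | J3 6-7 | J1 7-9 | J2 9-10 | J4 10-11 | J2 11-15 | idle 15-16 | J5 16-19 | J6 19-24 |
Completion: J1=9  J2=15  J3=7  J4=11  J5=19  J6=24
Turnaround (C−A): J1=9  J2=9  J3=1  J4=1  J5=3  J6=8
Finish order: J3 → J1 → J4 → J2 → J5 → J6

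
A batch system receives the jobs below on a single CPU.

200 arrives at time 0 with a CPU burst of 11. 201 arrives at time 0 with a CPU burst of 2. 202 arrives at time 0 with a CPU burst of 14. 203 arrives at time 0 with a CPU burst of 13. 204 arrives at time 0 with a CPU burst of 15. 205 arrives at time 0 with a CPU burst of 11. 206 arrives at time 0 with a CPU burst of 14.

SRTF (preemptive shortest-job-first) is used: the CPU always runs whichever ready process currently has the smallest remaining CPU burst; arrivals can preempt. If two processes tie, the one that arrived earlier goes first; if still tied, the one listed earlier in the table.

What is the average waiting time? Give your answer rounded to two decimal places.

Timeline: | 201 0-2 | 200 2-13 | 205 13-24 | 203 24-37 | 202 37-51 | 206 51-65 | 204 65-80 |
Completion: 200=13  201=2  202=51  203=37  204=80  205=24  206=65
Turnaround (C−A): 200=13  201=2  202=51  203=37  204=80  205=24  206=65
Waiting times: 200=2, 201=0, 202=37, 203=24, 204=65, 205=13, 206=51
Average waiting = (2+0+37+24+65+13+51) / 7 = 192/7 = 27.43

27.43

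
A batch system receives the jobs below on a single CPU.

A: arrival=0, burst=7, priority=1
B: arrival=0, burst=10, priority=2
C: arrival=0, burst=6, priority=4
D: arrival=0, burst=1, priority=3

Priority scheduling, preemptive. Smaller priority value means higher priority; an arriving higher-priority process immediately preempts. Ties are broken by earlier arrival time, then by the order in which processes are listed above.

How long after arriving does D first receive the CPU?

17

Gantt: | A 0-7 | B 7-17 | D 17-18 | C 18-24 |
Completion: A=7  B=17  C=24  D=18
Turnaround (C−A): A=7  B=17  C=24  D=18
Response(D) = first start − arrival = 17 − 0 = 17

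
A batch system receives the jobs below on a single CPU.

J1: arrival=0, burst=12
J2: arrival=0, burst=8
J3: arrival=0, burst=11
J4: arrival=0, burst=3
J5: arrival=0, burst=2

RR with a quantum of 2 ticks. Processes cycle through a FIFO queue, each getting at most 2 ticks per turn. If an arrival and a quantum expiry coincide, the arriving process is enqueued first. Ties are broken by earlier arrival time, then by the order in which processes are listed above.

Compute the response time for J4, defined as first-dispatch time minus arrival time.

Timeline: | J1 0-2 | J2 2-4 | J3 4-6 | J4 6-8 | J5 8-10 | J1 10-12 | J2 12-14 | J3 14-16 | J4 16-17 | J1 17-19 | J2 19-21 | J3 21-23 | J1 23-25 | J2 25-27 | J3 27-29 | J1 29-31 | J3 31-33 | J1 33-35 | J3 35-36 |
Completion: J1=35  J2=27  J3=36  J4=17  J5=10
Response(J4) = first start − arrival = 6 − 0 = 6

6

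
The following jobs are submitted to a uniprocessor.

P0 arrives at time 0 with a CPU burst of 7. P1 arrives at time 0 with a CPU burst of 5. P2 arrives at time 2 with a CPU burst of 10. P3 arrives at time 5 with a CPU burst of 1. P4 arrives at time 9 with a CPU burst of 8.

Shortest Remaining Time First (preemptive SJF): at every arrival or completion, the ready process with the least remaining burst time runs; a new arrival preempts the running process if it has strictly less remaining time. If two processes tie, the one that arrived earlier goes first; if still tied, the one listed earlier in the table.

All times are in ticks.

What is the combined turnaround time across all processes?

Schedule: | P1 0-5 | P3 5-6 | P0 6-13 | P4 13-21 | P2 21-31 |
Completion: P0=13  P1=5  P2=31  P3=6  P4=21
Turnaround = completion − arrival: P0=13, P1=5, P2=29, P3=1, P4=12
Total turnaround = 13 + 5 + 29 + 1 + 12 = 60

60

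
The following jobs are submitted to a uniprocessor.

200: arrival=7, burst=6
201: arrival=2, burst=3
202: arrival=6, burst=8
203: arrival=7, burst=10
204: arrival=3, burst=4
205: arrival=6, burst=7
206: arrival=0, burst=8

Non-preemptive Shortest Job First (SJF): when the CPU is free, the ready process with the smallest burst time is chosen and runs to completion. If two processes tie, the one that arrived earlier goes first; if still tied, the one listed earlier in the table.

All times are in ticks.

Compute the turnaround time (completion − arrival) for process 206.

8

Schedule: | 206 0-8 | 201 8-11 | 204 11-15 | 200 15-21 | 205 21-28 | 202 28-36 | 203 36-46 |
Completion: 200=21  201=11  202=36  203=46  204=15  205=28  206=8
Turnaround (C−A): 200=14  201=9  202=30  203=39  204=12  205=22  206=8
Turnaround(206) = completion − arrival = 8 − 0 = 8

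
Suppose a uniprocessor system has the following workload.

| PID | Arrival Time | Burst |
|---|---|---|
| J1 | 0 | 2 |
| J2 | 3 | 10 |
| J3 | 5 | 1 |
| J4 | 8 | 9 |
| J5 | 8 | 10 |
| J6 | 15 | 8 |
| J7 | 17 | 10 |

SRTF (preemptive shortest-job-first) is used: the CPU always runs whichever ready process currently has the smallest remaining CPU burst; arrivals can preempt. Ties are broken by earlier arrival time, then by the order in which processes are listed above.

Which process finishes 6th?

J5

Schedule: | J1 0-2 | idle 2-3 | J2 3-5 | J3 5-6 | J2 6-14 | J4 14-23 | J6 23-31 | J5 31-41 | J7 41-51 |
Completion: J1=2  J2=14  J3=6  J4=23  J5=41  J6=31  J7=51
Finish order: J1 → J3 → J2 → J4 → J6 → J5 → J7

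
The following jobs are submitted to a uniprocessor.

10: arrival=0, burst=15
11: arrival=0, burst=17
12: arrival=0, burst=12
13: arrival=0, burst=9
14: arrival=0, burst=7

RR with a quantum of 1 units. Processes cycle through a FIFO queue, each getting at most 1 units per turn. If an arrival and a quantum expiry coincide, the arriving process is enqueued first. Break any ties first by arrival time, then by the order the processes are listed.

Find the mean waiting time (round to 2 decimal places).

37.40

Timeline: | 10 0-1 | 11 1-2 | 12 2-3 | 13 3-4 | 14 4-5 | 10 5-6 | 11 6-7 | 12 7-8 | 13 8-9 | 14 9-10 | 10 10-11 | 11 11-12 | 12 12-13 | 13 13-14 | 14 14-15 | 10 15-16 | 11 16-17 | 12 17-18 | 13 18-19 | 14 19-20 | 10 20-21 | 11 21-22 | 12 22-23 | 13 23-24 | 14 24-25 | 10 25-26 | 11 26-27 | 12 27-28 | 13 28-29 | 14 29-30 | 10 30-31 | 11 31-32 | 12 32-33 | 13 33-34 | 14 34-35 | 10 35-36 | 11 36-37 | 12 37-38 | 13 38-39 | 10 39-40 | 11 40-41 | 12 41-42 | 13 42-43 | 10 43-44 | 11 44-45 | 12 45-46 | 10 46-47 | 11 47-48 | 12 48-49 | 10 49-50 | 11 50-51 | 12 51-52 | 10 52-53 | 11 53-54 | 10 54-55 | 11 55-56 | 10 56-57 | 11 57-60 |
Completion: 10=57  11=60  12=52  13=43  14=35
Turnaround (C−A): 10=57  11=60  12=52  13=43  14=35
Waiting times: 10=42, 11=43, 12=40, 13=34, 14=28
Average waiting = (42+43+40+34+28) / 5 = 187/5 = 37.40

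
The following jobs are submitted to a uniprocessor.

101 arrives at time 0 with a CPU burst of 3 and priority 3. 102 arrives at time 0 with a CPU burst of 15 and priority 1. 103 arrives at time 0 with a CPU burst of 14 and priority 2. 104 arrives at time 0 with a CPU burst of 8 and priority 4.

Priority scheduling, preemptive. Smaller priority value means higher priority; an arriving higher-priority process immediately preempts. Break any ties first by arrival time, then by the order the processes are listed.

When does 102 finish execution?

Timeline: | 102 0-15 | 103 15-29 | 101 29-32 | 104 32-40 |
Completion: 101=32  102=15  103=29  104=40

15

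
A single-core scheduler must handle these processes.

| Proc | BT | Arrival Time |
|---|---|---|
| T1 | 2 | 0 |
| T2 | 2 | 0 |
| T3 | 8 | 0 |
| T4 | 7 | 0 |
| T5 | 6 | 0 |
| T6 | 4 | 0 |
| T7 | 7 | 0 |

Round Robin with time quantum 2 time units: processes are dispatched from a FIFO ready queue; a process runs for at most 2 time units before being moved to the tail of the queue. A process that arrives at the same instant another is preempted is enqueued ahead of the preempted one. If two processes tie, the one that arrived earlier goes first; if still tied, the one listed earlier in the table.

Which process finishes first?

T1

Gantt: | T1 0-2 | T2 2-4 | T3 4-6 | T4 6-8 | T5 8-10 | T6 10-12 | T7 12-14 | T3 14-16 | T4 16-18 | T5 18-20 | T6 20-22 | T7 22-24 | T3 24-26 | T4 26-28 | T5 28-30 | T7 30-32 | T3 32-34 | T4 34-35 | T7 35-36 |
Completion: T1=2  T2=4  T3=34  T4=35  T5=30  T6=22  T7=36
Turnaround (C−A): T1=2  T2=4  T3=34  T4=35  T5=30  T6=22  T7=36
Finish order: T1 → T2 → T6 → T5 → T3 → T4 → T7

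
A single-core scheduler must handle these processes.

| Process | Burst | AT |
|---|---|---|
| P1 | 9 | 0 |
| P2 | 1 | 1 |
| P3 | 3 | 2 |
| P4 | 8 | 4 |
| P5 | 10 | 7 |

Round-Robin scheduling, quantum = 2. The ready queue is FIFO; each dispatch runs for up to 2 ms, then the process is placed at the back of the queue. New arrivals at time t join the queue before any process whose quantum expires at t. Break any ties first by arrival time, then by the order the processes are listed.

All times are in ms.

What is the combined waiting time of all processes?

51

Schedule: | P1 0-2 | P2 2-3 | P3 3-5 | P1 5-7 | P4 7-9 | P3 9-10 | P5 10-12 | P1 12-14 | P4 14-16 | P5 16-18 | P1 18-20 | P4 20-22 | P5 22-24 | P1 24-25 | P4 25-27 | P5 27-31 |
Completion: P1=25  P2=3  P3=10  P4=27  P5=31
Turnaround (C−A): P1=25  P2=2  P3=8  P4=23  P5=24
Waiting = turnaround − burst: P1=16, P2=1, P3=5, P4=15, P5=14
Total waiting = 16 + 1 + 5 + 15 + 14 = 51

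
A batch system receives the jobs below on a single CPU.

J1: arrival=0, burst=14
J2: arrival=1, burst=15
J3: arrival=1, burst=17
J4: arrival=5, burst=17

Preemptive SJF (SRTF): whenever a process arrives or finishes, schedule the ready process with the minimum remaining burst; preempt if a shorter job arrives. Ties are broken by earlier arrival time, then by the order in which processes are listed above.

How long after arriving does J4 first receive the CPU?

Gantt: | J1 0-14 | J2 14-29 | J3 29-46 | J4 46-63 |
Completion: J1=14  J2=29  J3=46  J4=63
Turnaround (C−A): J1=14  J2=28  J3=45  J4=58
Response(J4) = first start − arrival = 46 − 5 = 41

41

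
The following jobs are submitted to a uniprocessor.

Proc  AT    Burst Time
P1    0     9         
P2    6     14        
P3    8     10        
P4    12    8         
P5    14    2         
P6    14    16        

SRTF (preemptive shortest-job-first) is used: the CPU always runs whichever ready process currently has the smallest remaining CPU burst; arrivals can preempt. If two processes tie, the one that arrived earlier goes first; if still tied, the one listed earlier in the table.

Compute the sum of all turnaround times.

Gantt: | P1 0-9 | P3 9-14 | P5 14-16 | P3 16-21 | P4 21-29 | P2 29-43 | P6 43-59 |
Completion: P1=9  P2=43  P3=21  P4=29  P5=16  P6=59
Turnaround = completion − arrival: P1=9, P2=37, P3=13, P4=17, P5=2, P6=45
Total turnaround = 9 + 37 + 13 + 17 + 2 + 45 = 123

123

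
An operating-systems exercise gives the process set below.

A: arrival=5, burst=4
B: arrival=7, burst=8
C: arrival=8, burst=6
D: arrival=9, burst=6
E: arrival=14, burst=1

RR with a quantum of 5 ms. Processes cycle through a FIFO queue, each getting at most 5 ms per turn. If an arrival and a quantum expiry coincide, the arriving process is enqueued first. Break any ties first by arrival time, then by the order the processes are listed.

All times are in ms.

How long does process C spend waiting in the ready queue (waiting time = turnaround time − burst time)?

15

Gantt: | idle 0-5 | A 5-9 | B 9-14 | C 14-19 | D 19-24 | E 24-25 | B 25-28 | C 28-29 | D 29-30 |
Completion: A=9  B=28  C=29  D=30  E=25
Turnaround (C−A): A=4  B=21  C=21  D=21  E=11
Waiting(C) = turnaround − burst = 21 − 6 = 15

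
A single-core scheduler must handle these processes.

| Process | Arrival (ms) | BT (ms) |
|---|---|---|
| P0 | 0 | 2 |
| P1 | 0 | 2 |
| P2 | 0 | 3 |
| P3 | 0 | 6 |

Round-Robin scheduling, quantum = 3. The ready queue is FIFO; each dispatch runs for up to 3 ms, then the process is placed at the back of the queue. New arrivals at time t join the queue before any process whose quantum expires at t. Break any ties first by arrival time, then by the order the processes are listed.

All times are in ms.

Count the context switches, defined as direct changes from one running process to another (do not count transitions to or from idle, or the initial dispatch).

3

Timeline: | P0 0-2 | P1 2-4 | P2 4-7 | P3 7-13 |
Completion: P0=2  P1=4  P2=7  P3=13
Turnaround (C−A): P0=2  P1=4  P2=7  P3=13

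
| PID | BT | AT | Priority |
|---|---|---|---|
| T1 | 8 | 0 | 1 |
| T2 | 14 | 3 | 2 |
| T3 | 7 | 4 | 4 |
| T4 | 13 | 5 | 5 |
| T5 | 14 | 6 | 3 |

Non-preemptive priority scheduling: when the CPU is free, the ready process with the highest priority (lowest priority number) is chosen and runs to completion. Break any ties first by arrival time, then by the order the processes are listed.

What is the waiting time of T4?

38

Gantt: | T1 0-8 | T2 8-22 | T5 22-36 | T3 36-43 | T4 43-56 |
Completion: T1=8  T2=22  T3=43  T4=56  T5=36
Waiting(T4) = turnaround − burst = 51 − 13 = 38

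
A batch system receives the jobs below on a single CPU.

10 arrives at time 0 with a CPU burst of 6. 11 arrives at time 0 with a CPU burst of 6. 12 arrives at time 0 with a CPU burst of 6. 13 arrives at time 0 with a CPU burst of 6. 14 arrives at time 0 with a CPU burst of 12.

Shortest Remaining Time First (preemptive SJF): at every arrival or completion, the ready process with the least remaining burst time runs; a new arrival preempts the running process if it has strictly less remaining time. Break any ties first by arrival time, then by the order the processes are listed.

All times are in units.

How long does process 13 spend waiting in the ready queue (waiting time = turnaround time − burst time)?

Gantt: | 10 0-6 | 11 6-12 | 12 12-18 | 13 18-24 | 14 24-36 |
Completion: 10=6  11=12  12=18  13=24  14=36
Waiting(13) = turnaround − burst = 24 − 6 = 18

18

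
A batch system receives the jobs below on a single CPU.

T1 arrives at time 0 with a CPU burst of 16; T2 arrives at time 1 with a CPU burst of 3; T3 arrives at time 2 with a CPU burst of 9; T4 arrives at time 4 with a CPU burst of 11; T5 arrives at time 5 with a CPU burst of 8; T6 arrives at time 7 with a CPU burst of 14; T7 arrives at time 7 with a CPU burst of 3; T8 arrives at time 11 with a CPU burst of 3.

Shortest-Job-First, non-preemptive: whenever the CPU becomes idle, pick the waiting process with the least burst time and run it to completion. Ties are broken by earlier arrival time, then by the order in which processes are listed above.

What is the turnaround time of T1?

Gantt: | T1 0-16 | T2 16-19 | T7 19-22 | T8 22-25 | T5 25-33 | T3 33-42 | T4 42-53 | T6 53-67 |
Completion: T1=16  T2=19  T3=42  T4=53  T5=33  T6=67  T7=22  T8=25
Turnaround (C−A): T1=16  T2=18  T3=40  T4=49  T5=28  T6=60  T7=15  T8=14
Turnaround(T1) = completion − arrival = 16 − 0 = 16

16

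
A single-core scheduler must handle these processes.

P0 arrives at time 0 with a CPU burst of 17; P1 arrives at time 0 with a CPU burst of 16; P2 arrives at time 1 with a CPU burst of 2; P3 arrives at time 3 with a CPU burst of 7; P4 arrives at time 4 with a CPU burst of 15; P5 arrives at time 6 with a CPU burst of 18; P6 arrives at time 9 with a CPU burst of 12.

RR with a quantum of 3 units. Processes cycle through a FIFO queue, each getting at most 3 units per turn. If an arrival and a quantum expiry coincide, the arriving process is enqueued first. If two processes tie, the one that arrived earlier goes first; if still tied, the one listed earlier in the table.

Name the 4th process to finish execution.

Gantt: | P0 0-3 | P1 3-6 | P2 6-8 | P3 8-11 | P0 11-14 | P4 14-17 | P5 17-20 | P1 20-23 | P6 23-26 | P3 26-29 | P0 29-32 | P4 32-35 | P5 35-38 | P1 38-41 | P6 41-44 | P3 44-45 | P0 45-48 | P4 48-51 | P5 51-54 | P1 54-57 | P6 57-60 | P0 60-63 | P4 63-66 | P5 66-69 | P1 69-72 | P6 72-75 | P0 75-77 | P4 77-80 | P5 80-83 | P1 83-84 | P5 84-87 |
Completion: P0=77  P1=84  P2=8  P3=45  P4=80  P5=87  P6=75
Finish order: P2 → P3 → P6 → P0 → P4 → P1 → P5

P0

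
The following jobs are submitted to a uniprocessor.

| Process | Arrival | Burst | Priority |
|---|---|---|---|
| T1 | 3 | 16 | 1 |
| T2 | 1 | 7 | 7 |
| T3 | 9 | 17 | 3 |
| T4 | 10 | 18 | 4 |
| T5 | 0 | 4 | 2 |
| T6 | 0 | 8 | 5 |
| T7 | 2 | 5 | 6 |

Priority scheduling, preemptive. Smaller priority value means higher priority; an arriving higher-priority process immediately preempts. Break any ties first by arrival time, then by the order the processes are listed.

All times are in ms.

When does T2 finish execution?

Gantt: | T5 0-3 | T1 3-19 | T5 19-20 | T3 20-37 | T4 37-55 | T6 55-63 | T7 63-68 | T2 68-75 |
Completion: T1=19  T2=75  T3=37  T4=55  T5=20  T6=63  T7=68
Turnaround (C−A): T1=16  T2=74  T3=28  T4=45  T5=20  T6=63  T7=66

75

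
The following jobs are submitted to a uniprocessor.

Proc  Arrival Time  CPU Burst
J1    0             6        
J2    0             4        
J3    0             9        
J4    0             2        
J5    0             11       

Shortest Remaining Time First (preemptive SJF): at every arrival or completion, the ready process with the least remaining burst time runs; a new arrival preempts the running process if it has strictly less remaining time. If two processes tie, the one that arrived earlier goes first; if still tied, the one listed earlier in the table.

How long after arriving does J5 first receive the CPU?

Gantt: | J4 0-2 | J2 2-6 | J1 6-12 | J3 12-21 | J5 21-32 |
Completion: J1=12  J2=6  J3=21  J4=2  J5=32
Response(J5) = first start − arrival = 21 − 0 = 21

21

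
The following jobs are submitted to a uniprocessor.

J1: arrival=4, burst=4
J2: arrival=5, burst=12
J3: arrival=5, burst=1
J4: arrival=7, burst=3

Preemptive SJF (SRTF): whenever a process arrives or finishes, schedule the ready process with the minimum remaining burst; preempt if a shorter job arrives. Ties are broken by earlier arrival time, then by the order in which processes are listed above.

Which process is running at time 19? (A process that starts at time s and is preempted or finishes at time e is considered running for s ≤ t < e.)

J2

Schedule: | idle 0-4 | J1 4-5 | J3 5-6 | J1 6-9 | J4 9-12 | J2 12-24 |
Completion: J1=9  J2=24  J3=6  J4=12
Turnaround (C−A): J1=5  J2=19  J3=1  J4=5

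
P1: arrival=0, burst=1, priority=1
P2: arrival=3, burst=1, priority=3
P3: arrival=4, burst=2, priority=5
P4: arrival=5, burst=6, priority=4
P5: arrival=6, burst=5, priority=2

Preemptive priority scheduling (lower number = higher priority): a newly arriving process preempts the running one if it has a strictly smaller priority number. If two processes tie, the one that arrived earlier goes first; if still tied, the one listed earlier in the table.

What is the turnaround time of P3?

13

Gantt: | P1 0-1 | idle 1-3 | P2 3-4 | P3 4-5 | P4 5-6 | P5 6-11 | P4 11-16 | P3 16-17 |
Completion: P1=1  P2=4  P3=17  P4=16  P5=11
Turnaround (C−A): P1=1  P2=1  P3=13  P4=11  P5=5
Turnaround(P3) = completion − arrival = 17 − 4 = 13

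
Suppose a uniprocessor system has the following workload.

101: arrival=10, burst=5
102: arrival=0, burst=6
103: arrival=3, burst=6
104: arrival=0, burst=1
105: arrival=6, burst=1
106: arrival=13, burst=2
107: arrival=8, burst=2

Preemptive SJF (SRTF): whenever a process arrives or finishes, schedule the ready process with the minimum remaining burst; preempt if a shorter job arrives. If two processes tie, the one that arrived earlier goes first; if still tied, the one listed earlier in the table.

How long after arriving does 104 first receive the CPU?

Gantt: | 104 0-1 | 102 1-7 | 105 7-8 | 107 8-10 | 101 10-15 | 106 15-17 | 103 17-23 |
Completion: 101=15  102=7  103=23  104=1  105=8  106=17  107=10
Response(104) = first start − arrival = 0 − 0 = 0

0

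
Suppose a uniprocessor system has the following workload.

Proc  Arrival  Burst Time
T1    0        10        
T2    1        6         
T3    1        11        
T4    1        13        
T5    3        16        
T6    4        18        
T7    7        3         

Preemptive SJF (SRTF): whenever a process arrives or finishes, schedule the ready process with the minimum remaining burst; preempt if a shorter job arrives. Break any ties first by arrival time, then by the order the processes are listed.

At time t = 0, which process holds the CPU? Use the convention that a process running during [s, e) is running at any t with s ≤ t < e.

Gantt: | T1 0-1 | T2 1-7 | T7 7-10 | T1 10-19 | T3 19-30 | T4 30-43 | T5 43-59 | T6 59-77 |
Completion: T1=19  T2=7  T3=30  T4=43  T5=59  T6=77  T7=10

T1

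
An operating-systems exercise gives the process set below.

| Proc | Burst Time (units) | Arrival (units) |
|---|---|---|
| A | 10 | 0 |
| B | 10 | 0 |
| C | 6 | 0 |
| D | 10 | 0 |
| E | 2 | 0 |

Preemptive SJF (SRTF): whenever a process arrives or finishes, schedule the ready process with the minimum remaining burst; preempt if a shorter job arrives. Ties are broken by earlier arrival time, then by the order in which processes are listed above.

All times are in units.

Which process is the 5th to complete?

Schedule: | E 0-2 | C 2-8 | A 8-18 | B 18-28 | D 28-38 |
Completion: A=18  B=28  C=8  D=38  E=2
Turnaround (C−A): A=18  B=28  C=8  D=38  E=2
Finish order: E → C → A → B → D

D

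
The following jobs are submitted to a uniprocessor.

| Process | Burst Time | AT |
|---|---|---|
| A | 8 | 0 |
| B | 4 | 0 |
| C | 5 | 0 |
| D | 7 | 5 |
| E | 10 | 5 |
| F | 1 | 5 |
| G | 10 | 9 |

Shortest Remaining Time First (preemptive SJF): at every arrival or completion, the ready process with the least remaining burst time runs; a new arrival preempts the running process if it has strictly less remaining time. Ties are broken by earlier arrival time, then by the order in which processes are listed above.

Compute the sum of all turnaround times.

118

Schedule: | B 0-4 | C 4-5 | F 5-6 | C 6-10 | D 10-17 | A 17-25 | E 25-35 | G 35-45 |
Completion: A=25  B=4  C=10  D=17  E=35  F=6  G=45
Turnaround (C−A): A=25  B=4  C=10  D=12  E=30  F=1  G=36
Turnaround = completion − arrival: A=25, B=4, C=10, D=12, E=30, F=1, G=36
Total turnaround = 25 + 4 + 10 + 12 + 30 + 1 + 36 = 118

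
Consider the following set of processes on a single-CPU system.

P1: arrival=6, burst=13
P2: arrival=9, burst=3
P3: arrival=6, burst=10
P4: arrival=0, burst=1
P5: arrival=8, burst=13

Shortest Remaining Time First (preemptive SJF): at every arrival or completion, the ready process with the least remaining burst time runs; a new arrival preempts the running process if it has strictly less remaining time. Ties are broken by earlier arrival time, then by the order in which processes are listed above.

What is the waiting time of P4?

Gantt: | P4 0-1 | idle 1-6 | P3 6-9 | P2 9-12 | P3 12-19 | P1 19-32 | P5 32-45 |
Completion: P1=32  P2=12  P3=19  P4=1  P5=45
Waiting(P4) = turnaround − burst = 1 − 1 = 0

0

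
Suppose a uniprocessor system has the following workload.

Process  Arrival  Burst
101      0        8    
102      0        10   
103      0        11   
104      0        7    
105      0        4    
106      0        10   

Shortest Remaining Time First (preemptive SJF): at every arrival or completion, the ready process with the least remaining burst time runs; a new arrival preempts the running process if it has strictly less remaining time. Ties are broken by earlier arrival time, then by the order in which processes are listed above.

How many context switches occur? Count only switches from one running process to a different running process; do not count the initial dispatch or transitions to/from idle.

Timeline: | 105 0-4 | 104 4-11 | 101 11-19 | 102 19-29 | 106 29-39 | 103 39-50 |
Completion: 101=19  102=29  103=50  104=11  105=4  106=39
Turnaround (C−A): 101=19  102=29  103=50  104=11  105=4  106=39

5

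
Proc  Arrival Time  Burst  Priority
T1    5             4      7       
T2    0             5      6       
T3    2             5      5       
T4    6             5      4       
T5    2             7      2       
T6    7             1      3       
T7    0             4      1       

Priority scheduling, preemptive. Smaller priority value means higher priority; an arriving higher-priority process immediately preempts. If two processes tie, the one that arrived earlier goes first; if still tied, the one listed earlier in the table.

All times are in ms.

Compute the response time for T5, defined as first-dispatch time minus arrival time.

Schedule: | T7 0-4 | T5 4-11 | T6 11-12 | T4 12-17 | T3 17-22 | T2 22-27 | T1 27-31 |
Completion: T1=31  T2=27  T3=22  T4=17  T5=11  T6=12  T7=4
Turnaround (C−A): T1=26  T2=27  T3=20  T4=11  T5=9  T6=5  T7=4
Response(T5) = first start − arrival = 4 − 2 = 2

2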